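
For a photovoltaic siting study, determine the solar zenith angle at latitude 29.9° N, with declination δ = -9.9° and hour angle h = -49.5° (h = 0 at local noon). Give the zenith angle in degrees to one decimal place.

cos θ_z = sin φ sin δ + cos φ cos δ cos h = -0.085705 + 0.554621 = 0.468916.
θ_z = arccos(0.468916) = 62.0°.

θ_z = 62.0°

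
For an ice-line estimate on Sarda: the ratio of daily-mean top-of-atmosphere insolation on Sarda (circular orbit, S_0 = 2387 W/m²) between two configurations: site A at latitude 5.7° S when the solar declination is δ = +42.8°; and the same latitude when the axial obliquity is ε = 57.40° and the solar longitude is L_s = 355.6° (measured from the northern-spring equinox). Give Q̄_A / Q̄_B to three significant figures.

— Configuration A (ϕ=-5.7°):
cos h₀ = −tan(-5.7°) tan(+42.800°) = 0.0924, h₀ = 1.4782 rad.
Bracket: h₀ sin ϕ sin δ + cos ϕ cos δ sin h₀ = 1.4782×-0.09932×0.67944 + 0.99506×0.73373×0.99572 = -0.099752 + 0.726981 = 0.627229.
Q̄ = (S_0/π) × [bracket] = (2387/π) × 0.627229 = 476.57 W/m².
— Configuration B (ϕ=-5.7°):
Solar declination: sin δ = sin ε · sin L_s = sin 57.40° × sin 355.6° = -0.06463, so δ = -3.706°.
cos h₀ = −tan(-5.7°) tan(-3.706°) = -0.0065, h₀ = 1.5773 rad.
Bracket: h₀ sin ϕ sin δ + cos ϕ cos δ sin h₀ = 1.5773×-0.09932×-0.06463 + 0.99506×0.99791×0.99998 = 0.010125 + 0.992960 = 1.003085.
Q̄ = (S_0/π) × [bracket] = (2387/π) × 1.003085 = 762.15 W/m².
Ratio Q̄_A / Q̄_B = 476.57 / 762.15 = 0.6253.

Q̄_A / Q̄_B ≈ 0.625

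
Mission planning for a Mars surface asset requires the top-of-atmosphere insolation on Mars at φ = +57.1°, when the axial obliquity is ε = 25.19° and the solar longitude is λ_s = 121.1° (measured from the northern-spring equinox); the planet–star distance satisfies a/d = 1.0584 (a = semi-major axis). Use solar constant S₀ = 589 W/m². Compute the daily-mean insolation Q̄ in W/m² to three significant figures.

Q̄ ≈ 227 W/m²

Solar declination: sin δ = sin ε · sin λ_s = sin 25.19° × sin 121.1° = 0.36445, so δ = +21.373°.
cos H₀ = −tan(+57.1°) tan(+21.373°) = -0.6050, H₀ = 2.2205 rad.
Bracket: H₀ sin φ sin δ + cos φ cos δ sin H₀ = 2.2205×0.83962×0.36445 + 0.54317×0.93122×0.79626 = 0.679472 + 0.402757 = 1.082229.
Inverse-square distance factor (a/d)² = 1.0584² = 1.120211.
Q̄ = (S₀/π) × 1.120211 × [bracket] = (589/π) × 1.120211 × 1.082229 = 227.3 W/m².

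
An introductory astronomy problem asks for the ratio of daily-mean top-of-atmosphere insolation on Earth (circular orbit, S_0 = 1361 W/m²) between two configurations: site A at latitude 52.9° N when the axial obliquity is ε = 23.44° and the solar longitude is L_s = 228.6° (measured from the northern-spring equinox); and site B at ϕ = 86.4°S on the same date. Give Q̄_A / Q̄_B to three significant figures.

Q̄_A / Q̄_B ≈ 0.269

— Configuration A (ϕ=+52.9°):
Solar declination: sin δ = sin ε · sin L_s = sin 23.44° × sin 228.6° = -0.29839, so δ = -17.361°.
cos h₀ = −tan(+52.9°) tan(-17.361°) = 0.4134, h₀ = 1.1446 rad.
Bracket: h₀ sin ϕ sin δ + cos ϕ cos δ sin h₀ = 1.1446×0.79758×-0.29839 + 0.60321×0.95445×0.91056 = -0.272403 + 0.524240 = 0.251837.
Q̄ = (S_0/π) × [bracket] = (1361/π) × 0.251837 = 109.10 W/m².
— Configuration B (ϕ=-86.4°):
cos h₀ = −tan(-86.4°) tan(-17.361°) = -4.9691 ≤ −1 ⇒ polar day, h₀ = π.
Bracket: h₀ sin ϕ sin δ + cos ϕ cos δ sin h₀ = 3.1416×-0.99803×-0.29839 + 0.06279×0.95445×0.00000 = 0.935575 + 0.000000 = 0.935575.
Q̄ = (S_0/π) × [bracket] = (1361/π) × 0.935575 = 405.31 W/m².
Ratio Q̄_A / Q̄_B = 109.10 / 405.31 = 0.2692.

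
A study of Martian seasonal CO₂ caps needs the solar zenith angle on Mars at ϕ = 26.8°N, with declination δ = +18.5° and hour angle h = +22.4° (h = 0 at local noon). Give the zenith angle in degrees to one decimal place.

θ_z = 22.2°

cos θ_z = sin ϕ sin δ + cos ϕ cos δ cos h = 0.143066 + 0.782591 = 0.925657.
θ_z = arccos(0.925657) = 22.2°.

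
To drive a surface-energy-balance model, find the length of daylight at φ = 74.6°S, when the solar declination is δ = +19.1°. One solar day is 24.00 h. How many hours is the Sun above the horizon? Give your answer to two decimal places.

cos H₀ = −tan φ · tan δ = 1.2572 ≥ 1, so the Sun never rises (polar night) and H₀ = 0.
Daylight = 2H₀/(2π) × 24.00 h = (0.0000/π) × 24.00 = 0.00 h.

0.00 h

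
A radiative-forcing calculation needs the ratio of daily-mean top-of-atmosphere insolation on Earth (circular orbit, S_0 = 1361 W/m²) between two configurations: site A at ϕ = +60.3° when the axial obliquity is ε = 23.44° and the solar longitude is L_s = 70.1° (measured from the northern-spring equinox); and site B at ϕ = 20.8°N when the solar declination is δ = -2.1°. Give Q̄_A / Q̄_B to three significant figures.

Q̄_A / Q̄_B ≈ 1.19

— Configuration A (ϕ=+60.3°):
Solar declination: sin δ = sin ε · sin L_s = sin 23.44° × sin 70.1° = 0.37404, so δ = +21.965°.
cos h₀ = −tan(+60.3°) tan(+21.965°) = -0.7071, h₀ = 2.3562 rad.
Bracket: h₀ sin ϕ sin δ + cos ϕ cos δ sin h₀ = 2.3562×0.86863×0.37404 + 0.49546×0.92741×0.70714 = 0.765535 + 0.324927 = 1.090462.
Q̄ = (S_0/π) × [bracket] = (1361/π) × 1.090462 = 472.41 W/m².
— Configuration B (ϕ=+20.8°):
cos h₀ = −tan(+20.8°) tan(-2.100°) = 0.0139, h₀ = 1.5569 rad.
Bracket: h₀ sin ϕ sin δ + cos ϕ cos δ sin h₀ = 1.5569×0.35511×-0.03664 + 0.93483×0.99933×0.99990 = -0.020257 + 0.934110 = 0.913853.
Q̄ = (S_0/π) × [bracket] = (1361/π) × 0.913853 = 395.90 W/m².
Ratio Q̄_A / Q̄_B = 472.41 / 395.90 = 1.193.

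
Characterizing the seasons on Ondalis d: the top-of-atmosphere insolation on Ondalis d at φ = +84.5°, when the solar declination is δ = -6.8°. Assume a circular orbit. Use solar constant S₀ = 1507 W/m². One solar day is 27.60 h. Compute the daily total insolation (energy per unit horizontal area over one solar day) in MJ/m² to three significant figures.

cos H₀ = −tan(+84.5°) tan(-6.800°) = 1.2384 ≥ 1 ⇒ polar night, H₀ = 0 and Q̄ = 0.
Daily total = Q̄ × 27.60 h × 3600 s/h = 0.00 MJ/m².

0.00 MJ/m²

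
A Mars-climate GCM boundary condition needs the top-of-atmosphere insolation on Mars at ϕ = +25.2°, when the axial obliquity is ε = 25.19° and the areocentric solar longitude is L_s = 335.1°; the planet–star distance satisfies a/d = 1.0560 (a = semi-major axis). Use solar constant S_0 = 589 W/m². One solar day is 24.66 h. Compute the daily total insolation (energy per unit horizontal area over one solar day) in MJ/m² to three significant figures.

14.4 MJ/m²

sin δ = sin 25.19° × sin 335.1° = -0.17920, so δ = -10.323°.
cos h₀ = −tan(+25.2°) tan(-10.323°) = 0.0857, h₀ = 1.4850 rad.
Bracket: h₀ sin ϕ sin δ + cos ϕ cos δ sin h₀ = 1.4850×0.42578×-0.17920 + 0.90483×0.98381×0.99632 = -0.113305 + 0.886905 = 0.773600.
Inverse-square distance factor (a/d)² = 1.0560² = 1.115136.
Q̄ = (S_0/π) × 1.115136 × [bracket] = (589/π) × 1.115136 × 0.773600 = 161.74 W/m².
Daily total = Q̄ × 24.66 h × 3600 s/h = 161.74 × 24.66 × 3600 / 10⁶ = 14.36 MJ/m².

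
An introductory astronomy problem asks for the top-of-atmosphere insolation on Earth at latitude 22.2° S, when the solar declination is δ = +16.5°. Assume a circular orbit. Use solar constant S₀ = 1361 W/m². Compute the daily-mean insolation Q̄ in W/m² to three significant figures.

cos H₀ = −tan(-22.2°) tan(+16.500°) = 0.1209, H₀ = 1.4496 rad.
Bracket: H₀ sin φ sin δ + cos φ cos δ sin H₀ = 1.4496×-0.37784×0.28402 + 0.92587×0.95882×0.99267 = -0.155563 + 0.881236 = 0.725673.
Q̄ = (S₀/π) × [bracket] = (1361/π) × 0.725673 = 314.4 W/m².

Q̄ ≈ 314 W/m²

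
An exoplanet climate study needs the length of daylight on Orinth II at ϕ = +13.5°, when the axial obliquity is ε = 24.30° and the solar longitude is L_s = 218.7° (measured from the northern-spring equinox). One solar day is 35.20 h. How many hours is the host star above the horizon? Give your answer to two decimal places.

16.88 h

Solar declination: sin δ = sin ε · sin L_s = sin 24.30° × sin 218.7° = -0.25730, so δ = -14.910°.
cos h₀ = −tan ϕ · tan δ = −tan(+13.5°) × tan(-14.910°) = 0.0639, so h₀ = 1.5068 rad = 86.33°.
Daylight = 2h₀/(2π) × 35.20 h = (1.5068/π) × 35.20 = 16.88 h.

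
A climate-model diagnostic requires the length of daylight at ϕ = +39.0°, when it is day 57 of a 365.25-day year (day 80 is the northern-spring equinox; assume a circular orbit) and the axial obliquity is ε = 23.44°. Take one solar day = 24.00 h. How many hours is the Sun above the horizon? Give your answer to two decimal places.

Solar longitude: L_s = 360° × (57 − 80)/365.25 = -22.669°, i.e. -22.669° + 360° = 337.331°.
sin δ = sin 23.44° × sin 337.331° = -0.15331, so δ = -8.819°.
cos h₀ = −tan ϕ · tan δ = −tan(+39.0°) × tan(-8.819°) = 0.1256, so h₀ = 1.4448 rad = 82.78°.
Daylight = 2h₀/(2π) × 24.00 h = (1.4448/π) × 24.00 = 11.04 h.

11.04 h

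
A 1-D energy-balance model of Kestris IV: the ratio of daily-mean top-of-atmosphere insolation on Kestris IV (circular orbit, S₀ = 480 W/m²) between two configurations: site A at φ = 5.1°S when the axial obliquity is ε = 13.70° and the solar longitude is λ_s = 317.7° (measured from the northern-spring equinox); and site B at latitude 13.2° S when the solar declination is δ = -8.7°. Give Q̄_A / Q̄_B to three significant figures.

— Configuration A (φ=-5.1°):
Solar declination: sin δ = sin ε · sin λ_s = sin 13.70° × sin 317.7° = -0.15940, so δ = -9.172°.
cos H₀ = −tan(-5.1°) tan(-9.172°) = -0.0144, H₀ = 1.5852 rad.
Bracket: H₀ sin φ sin δ + cos φ cos δ sin H₀ = 1.5852×-0.08889×-0.15940 + 0.99604×0.98721×0.99990 = 0.022461 + 0.983202 = 1.005663.
Q̄ = (S₀/π) × [bracket] = (480/π) × 1.005663 = 153.65 W/m².
— Configuration B (φ=-13.2°):
cos H₀ = −tan(-13.2°) tan(-8.700°) = -0.0359, H₀ = 1.6067 rad.
Bracket: H₀ sin φ sin δ + cos φ cos δ sin H₀ = 1.6067×-0.22835×-0.15126 + 0.97358×0.98849×0.99936 = 0.055496 + 0.961758 = 1.017254.
Q̄ = (S₀/π) × [bracket] = (480/π) × 1.017254 = 155.42 W/m².
Ratio Q̄_A / Q̄_B = 153.65 / 155.42 = 0.9886.

Q̄_A / Q̄_B ≈ 0.989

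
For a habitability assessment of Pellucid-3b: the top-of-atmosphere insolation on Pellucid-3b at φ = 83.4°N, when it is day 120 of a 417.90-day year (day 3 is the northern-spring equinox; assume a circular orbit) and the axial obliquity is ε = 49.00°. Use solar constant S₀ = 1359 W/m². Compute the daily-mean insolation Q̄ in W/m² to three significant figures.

Solar longitude: λ_s = 360° × (120 − 3)/417.90 = 100.790°.
sin δ = sin 49.00° × sin 100.790° = 0.74137, so δ = +47.848°.
cos H₀ = −tan(+83.4°) tan(+47.848°) = -9.5477 ≤ −1 ⇒ polar day, H₀ = π.
Bracket: H₀ sin φ sin δ + cos φ cos δ sin H₀ = 3.1416×0.99337×0.74137 + 0.11494×0.67110×0.00000 = 2.313646 + 0.000000 = 2.313646.
Q̄ = (S₀/π) × [bracket] = (1359/π) × 2.313646 = 1001 W/m².

Q̄ ≈ 1.00e+03 W/m²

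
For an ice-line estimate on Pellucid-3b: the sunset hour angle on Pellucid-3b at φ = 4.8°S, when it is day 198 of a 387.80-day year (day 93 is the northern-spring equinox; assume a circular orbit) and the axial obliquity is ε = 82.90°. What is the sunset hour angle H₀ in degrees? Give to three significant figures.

H₀ = 62.5°

Solar longitude: λ_s = 360° × (198 − 93)/387.80 = 97.473°.
sin δ = sin 82.90° × sin 97.473° = 0.98390, so δ = +79.706°.
cos H₀ = −tan φ · tan δ = −tan(-4.8°) × tan(+79.706°) = 0.4623, so H₀ = 1.0902 rad = 62.46°.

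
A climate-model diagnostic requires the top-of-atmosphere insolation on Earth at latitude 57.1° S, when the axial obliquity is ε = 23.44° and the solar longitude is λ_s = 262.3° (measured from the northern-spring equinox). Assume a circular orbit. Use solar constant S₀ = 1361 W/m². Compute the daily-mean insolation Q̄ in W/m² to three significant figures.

Q̄ ≈ 491 W/m²

Solar declination: sin δ = sin ε · sin λ_s = sin 23.44° × sin 262.3° = -0.39420, so δ = -23.216°.
cos H₀ = −tan(-57.1°) tan(-23.216°) = -0.6630, H₀ = 2.2957 rad.
Bracket: H₀ sin φ sin δ + cos φ cos δ sin H₀ = 2.2957×-0.83962×-0.39420 + 0.54317×0.91902×0.74859 = 0.759827 + 0.373684 = 1.133511.
Q̄ = (S₀/π) × [bracket] = (1361/π) × 1.133511 = 491.1 W/m².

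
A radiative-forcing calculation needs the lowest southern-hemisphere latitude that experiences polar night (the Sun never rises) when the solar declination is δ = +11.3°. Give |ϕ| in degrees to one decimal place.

|ϕ| = 78.7°

Polar night requires cos h₀ = −tan ϕ tan δ ≥ 1, i.e. tan ϕ tan δ ≤ −1.
The boundary is |tan ϕ| · |tan δ| = 1, so |ϕ| = 90° − |δ| = 90° − 11.3° = 78.7° in the southern hemisphere.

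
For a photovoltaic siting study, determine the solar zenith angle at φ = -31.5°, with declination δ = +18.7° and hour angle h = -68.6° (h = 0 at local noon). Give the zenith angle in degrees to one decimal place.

cos θ_z = sin φ sin δ + cos φ cos δ cos h = -0.167520 + 0.294685 = 0.127165.
θ_z = arccos(0.127165) = 82.7°.

θ_z = 82.7°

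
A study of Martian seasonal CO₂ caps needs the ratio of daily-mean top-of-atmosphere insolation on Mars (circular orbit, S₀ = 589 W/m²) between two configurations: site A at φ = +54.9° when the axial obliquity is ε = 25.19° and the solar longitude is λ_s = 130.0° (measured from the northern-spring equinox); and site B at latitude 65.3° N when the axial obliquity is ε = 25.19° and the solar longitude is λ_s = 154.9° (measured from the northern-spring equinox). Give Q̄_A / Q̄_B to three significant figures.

Q̄_A / Q̄_B ≈ 1.47

— Configuration A (φ=+54.9°):
Solar declination: sin δ = sin ε · sin λ_s = sin 25.19° × sin 130.0° = 0.32604, so δ = +19.029°.
cos H₀ = −tan(+54.9°) tan(+19.029°) = -0.4907, H₀ = 2.0837 rad.
Bracket: H₀ sin φ sin δ + cos φ cos δ sin H₀ = 2.0837×0.81815×0.32604 + 0.57501×0.94535×0.87131 = 0.555826 + 0.473632 = 1.029458.
Q̄ = (S₀/π) × [bracket] = (589/π) × 1.029458 = 193.01 W/m².
— Configuration B (φ=+65.3°):
Solar declination: sin δ = sin ε · sin λ_s = sin 25.19° × sin 154.9° = 0.18055, so δ = +10.402°.
cos H₀ = −tan(+65.3°) tan(+10.402°) = -0.3991, H₀ = 1.9813 rad.
Bracket: H₀ sin φ sin δ + cos φ cos δ sin H₀ = 1.9813×0.90851×0.18055 + 0.41787×0.98357×0.91691 = 0.324996 + 0.376854 = 0.701850.
Q̄ = (S₀/π) × [bracket] = (589/π) × 0.701850 = 131.59 W/m².
Ratio Q̄_A / Q̄_B = 193.01 / 131.59 = 1.467.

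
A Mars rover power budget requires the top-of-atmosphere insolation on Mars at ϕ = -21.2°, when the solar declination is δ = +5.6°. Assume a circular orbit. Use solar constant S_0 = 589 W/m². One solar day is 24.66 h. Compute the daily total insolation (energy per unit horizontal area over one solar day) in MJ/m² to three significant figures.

cos h₀ = −tan(-21.2°) tan(+5.600°) = 0.0380, h₀ = 1.5328 rad.
Bracket: h₀ sin ϕ sin δ + cos ϕ cos δ sin h₀ = 1.5328×-0.36162×0.09758 + 0.93232×0.99523×0.99928 = -0.054088 + 0.927205 = 0.873117.
Q̄ = (S_0/π) × [bracket] = (589/π) × 0.873117 = 163.70 W/m².
Daily total = Q̄ × 24.66 h × 3600 s/h = 163.70 × 24.66 × 3600 / 10⁶ = 14.53 MJ/m².

14.5 MJ/m²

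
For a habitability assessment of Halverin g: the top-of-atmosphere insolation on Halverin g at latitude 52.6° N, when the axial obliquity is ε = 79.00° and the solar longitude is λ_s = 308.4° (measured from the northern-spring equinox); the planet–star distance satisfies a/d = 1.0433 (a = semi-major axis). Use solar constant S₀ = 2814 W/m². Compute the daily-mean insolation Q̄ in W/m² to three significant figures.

Q̄ ≈ 0.00 W/m²

Solar declination: sin δ = sin ε · sin λ_s = sin 79.00° × sin 308.4° = -0.76929, so δ = -50.291°.
cos H₀ = −tan(+52.6°) tan(-50.291°) = 1.5749 ≥ 1 ⇒ polar night, H₀ = 0 and Q̄ = 0.
Inverse-square distance factor (a/d)² = 1.0433² = 1.088475.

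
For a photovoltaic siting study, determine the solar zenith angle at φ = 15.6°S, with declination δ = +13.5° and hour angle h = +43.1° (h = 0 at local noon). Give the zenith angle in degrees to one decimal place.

θ_z = 51.6°

cos θ_z = sin φ sin δ + cos φ cos δ cos h = -0.062778 + 0.683834 = 0.621056.
θ_z = arccos(0.621056) = 51.6°.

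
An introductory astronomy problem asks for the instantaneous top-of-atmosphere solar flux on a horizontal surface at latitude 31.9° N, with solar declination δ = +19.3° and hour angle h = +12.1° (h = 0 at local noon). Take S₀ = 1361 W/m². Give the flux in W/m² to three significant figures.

1.30e+03 W/m²

cos θ_z = sin φ sin δ + cos φ cos δ cos h = 0.174656 + 0.783459 = 0.958115.
Flux = S₀ · cos θ_z = 1361 × 0.958115 = 1304 W/m².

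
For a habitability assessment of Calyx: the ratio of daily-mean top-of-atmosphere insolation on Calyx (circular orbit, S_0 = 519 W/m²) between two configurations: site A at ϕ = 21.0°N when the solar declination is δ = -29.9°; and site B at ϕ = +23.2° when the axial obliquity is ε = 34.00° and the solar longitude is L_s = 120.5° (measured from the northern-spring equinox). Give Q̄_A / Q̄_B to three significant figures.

— Configuration A (ϕ=+21.0°):
cos h₀ = −tan(+21.0°) tan(-29.900°) = 0.2207, h₀ = 1.3482 rad.
Bracket: h₀ sin ϕ sin δ + cos ϕ cos δ sin h₀ = 1.3482×0.35837×-0.49849 + 0.93358×0.86690×0.97533 = -0.240848 + 0.789355 = 0.548507.
Q̄ = (S_0/π) × [bracket] = (519/π) × 0.548507 = 90.615 W/m².
— Configuration B (ϕ=+23.2°):
Solar declination: sin δ = sin ε · sin L_s = sin 34.00° × sin 120.5° = 0.48182, so δ = +28.804°.
cos h₀ = −tan(+23.2°) tan(+28.804°) = -0.2357, h₀ = 1.8087 rad.
Bracket: h₀ sin ϕ sin δ + cos ϕ cos δ sin h₀ = 1.8087×0.39394×0.48182 + 0.91914×0.87627×0.97183 = 0.343306 + 0.782726 = 1.126032.
Q̄ = (S_0/π) × [bracket] = (519/π) × 1.126032 = 186.02 W/m².
Ratio Q̄_A / Q̄_B = 90.615 / 186.02 = 0.4871.

Q̄_A / Q̄_B ≈ 0.487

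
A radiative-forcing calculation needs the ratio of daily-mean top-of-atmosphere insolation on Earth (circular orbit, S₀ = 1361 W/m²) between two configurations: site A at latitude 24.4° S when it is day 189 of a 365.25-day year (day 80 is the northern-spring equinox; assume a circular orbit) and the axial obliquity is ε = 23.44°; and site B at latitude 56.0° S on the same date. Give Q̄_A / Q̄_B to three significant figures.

— Configuration A (φ=-24.4°):
Solar longitude: λ_s = 360° × (189 − 80)/365.25 = 107.433°.
sin δ = sin 23.44° × sin 107.433° = 0.37952, so δ = +22.304°.
cos H₀ = −tan(-24.4°) tan(+22.304°) = 0.1861, H₀ = 1.3836 rad.
Bracket: H₀ sin φ sin δ + cos φ cos δ sin H₀ = 1.3836×-0.41310×0.37952 + 0.91068×0.92518×0.98254 = -0.216920 + 0.827832 = 0.610912.
Q̄ = (S₀/π) × [bracket] = (1361/π) × 0.610912 = 264.66 W/m².
— Configuration B (φ=-56.0°):
cos H₀ = −tan(-56.0°) tan(+22.304°) = 0.6082, H₀ = 0.9171 rad.
Bracket: H₀ sin φ sin δ + cos φ cos δ sin H₀ = 0.9171×-0.82904×0.37952 + 0.55919×0.92518×0.79382 = -0.288554 + 0.410684 = 0.122130.
Q̄ = (S₀/π) × [bracket] = (1361/π) × 0.122130 = 52.909 W/m².
Ratio Q̄_A / Q̄_B = 264.66 / 52.909 = 5.002.

Q̄_A / Q̄_B ≈ 5.00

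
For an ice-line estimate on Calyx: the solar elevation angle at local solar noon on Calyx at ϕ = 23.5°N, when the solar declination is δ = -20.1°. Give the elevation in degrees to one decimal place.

At local noon the hour angle is zero, so the zenith angle equals |ϕ − δ| = |+23.5° − (-20.100°)| = 43.600°.
Elevation = 90° − 43.600° = 46.4°.

46.4°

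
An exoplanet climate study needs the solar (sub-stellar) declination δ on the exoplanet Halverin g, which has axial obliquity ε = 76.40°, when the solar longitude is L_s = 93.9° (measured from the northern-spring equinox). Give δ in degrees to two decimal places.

sin δ = sin ε · sin L_s = sin 76.40° × sin 93.9° = 0.969710.
δ = arcsin(0.969710) = +75.86°.

δ = +75.86°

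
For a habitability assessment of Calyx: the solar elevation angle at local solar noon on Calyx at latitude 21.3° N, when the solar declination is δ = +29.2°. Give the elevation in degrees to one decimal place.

At local noon the hour angle is zero, so the zenith angle equals |ϕ − δ| = |+21.3° − (+29.200°)| = 7.900°.
Elevation = 90° − 7.900° = 82.1°.

82.1°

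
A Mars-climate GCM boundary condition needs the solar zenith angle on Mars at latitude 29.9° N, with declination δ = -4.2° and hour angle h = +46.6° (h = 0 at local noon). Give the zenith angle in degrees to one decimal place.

cos θ_z = sin ϕ sin δ + cos ϕ cos δ cos h = -0.036508 + 0.594034 = 0.557526.
θ_z = arccos(0.557526) = 56.1°.

θ_z = 56.1°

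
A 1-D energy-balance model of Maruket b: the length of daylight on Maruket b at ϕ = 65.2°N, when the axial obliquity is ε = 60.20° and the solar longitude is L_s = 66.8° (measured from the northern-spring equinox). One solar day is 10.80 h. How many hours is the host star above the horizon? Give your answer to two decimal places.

Solar declination: sin δ = sin ε · sin L_s = sin 60.20° × sin 66.8° = 0.79759, so δ = +52.901°.
Sunrise equation: cos h₀ = −tan ϕ · tan δ = -2.8617 ≤ −1, so the host star never sets (polar day) and h₀ = π.
Daylight = 2h₀/(2π) × 10.80 h = (3.1416/π) × 10.80 = 10.80 h.

10.80 h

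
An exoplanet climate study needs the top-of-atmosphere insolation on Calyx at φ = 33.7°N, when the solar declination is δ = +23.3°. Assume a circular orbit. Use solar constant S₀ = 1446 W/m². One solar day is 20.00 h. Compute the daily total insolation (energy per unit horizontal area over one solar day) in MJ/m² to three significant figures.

37.8 MJ/m²

cos H₀ = −tan(+33.7°) tan(+23.300°) = -0.2872, H₀ = 1.8621 rad.
Bracket: H₀ sin φ sin δ + cos φ cos δ sin H₀ = 1.8621×0.55484×0.39555 + 0.83195×0.91845×0.95786 = 0.408669 + 0.731905 = 1.140574.
Q̄ = (S₀/π) × [bracket] = (1446/π) × 1.140574 = 524.98 W/m².
Daily total = Q̄ × 20.00 h × 3600 s/h = 524.98 × 20.00 × 3600 / 10⁶ = 37.80 MJ/m².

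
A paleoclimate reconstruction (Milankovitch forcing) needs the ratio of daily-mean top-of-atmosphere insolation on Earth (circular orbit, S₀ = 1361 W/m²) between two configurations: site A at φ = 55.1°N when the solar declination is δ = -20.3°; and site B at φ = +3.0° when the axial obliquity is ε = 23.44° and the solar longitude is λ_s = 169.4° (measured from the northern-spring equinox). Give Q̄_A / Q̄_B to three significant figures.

Q̄_A / Q̄_B ≈ 0.167

— Configuration A (φ=+55.1°):
cos H₀ = −tan(+55.1°) tan(-20.300°) = 0.5303, H₀ = 1.0119 rad.
Bracket: H₀ sin φ sin δ + cos φ cos δ sin H₀ = 1.0119×0.82015×-0.34694 + 0.57215×0.93789×0.84784 = -0.287929 + 0.454963 = 0.167034.
Q̄ = (S₀/π) × [bracket] = (1361/π) × 0.167034 = 72.362 W/m².
— Configuration B (φ=+3.0°):
Solar declination: sin δ = sin ε · sin λ_s = sin 23.44° × sin 169.4° = 0.07317, so δ = +4.196°.
cos H₀ = −tan(+3.0°) tan(+4.196°) = -0.0038, H₀ = 1.5746 rad.
Bracket: H₀ sin φ sin δ + cos φ cos δ sin H₀ = 1.5746×0.05234×0.07317 + 0.99863×0.99732×0.99999 = 0.006030 + 0.995944 = 1.001974.
Q̄ = (S₀/π) × [bracket] = (1361/π) × 1.001974 = 434.07 W/m².
Ratio Q̄_A / Q̄_B = 72.362 / 434.07 = 0.1667.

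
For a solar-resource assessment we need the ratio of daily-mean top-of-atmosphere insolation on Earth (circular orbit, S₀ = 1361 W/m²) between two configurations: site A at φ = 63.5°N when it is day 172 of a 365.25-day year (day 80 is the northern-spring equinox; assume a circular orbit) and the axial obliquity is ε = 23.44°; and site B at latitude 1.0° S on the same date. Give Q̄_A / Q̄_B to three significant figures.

Q̄_A / Q̄_B ≈ 1.25

— Configuration A (φ=+63.5°):
Solar longitude: λ_s = 360° × (172 − 80)/365.25 = 90.678°.
sin δ = sin 23.44° × sin 90.678° = 0.39776, so δ = +23.438°.
cos H₀ = −tan(+63.5°) tan(+23.438°) = -0.8695, H₀ = 2.6250 rad.
Bracket: H₀ sin φ sin δ + cos φ cos δ sin H₀ = 2.6250×0.89493×0.39776 + 0.44620×0.91749×0.49388 = 0.934414 + 0.202187 = 1.136601.
Q̄ = (S₀/π) × [bracket] = (1361/π) × 1.136601 = 492.40 W/m².
— Configuration B (φ=-1.0°):
cos H₀ = −tan(-1.0°) tan(+23.438°) = 0.0076, H₀ = 1.5632 rad.
Bracket: H₀ sin φ sin δ + cos φ cos δ sin H₀ = 1.5632×-0.01745×0.39776 + 0.99985×0.91749×0.99997 = -0.010850 + 0.917325 = 0.906475.
Q̄ = (S₀/π) × [bracket] = (1361/π) × 0.906475 = 392.70 W/m².
Ratio Q̄_A / Q̄_B = 492.40 / 392.70 = 1.254.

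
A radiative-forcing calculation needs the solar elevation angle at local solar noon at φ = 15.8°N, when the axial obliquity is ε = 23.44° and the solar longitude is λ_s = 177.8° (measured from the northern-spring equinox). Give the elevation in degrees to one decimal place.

Solar declination: sin δ = sin ε · sin λ_s = sin 23.44° × sin 177.8° = 0.01527, so δ = +0.875°.
At local noon the hour angle is zero, so the zenith angle equals |φ − δ| = |+15.8° − (+0.875°)| = 14.925°.
Elevation = 90° − 14.925° = 75.1°.

75.1°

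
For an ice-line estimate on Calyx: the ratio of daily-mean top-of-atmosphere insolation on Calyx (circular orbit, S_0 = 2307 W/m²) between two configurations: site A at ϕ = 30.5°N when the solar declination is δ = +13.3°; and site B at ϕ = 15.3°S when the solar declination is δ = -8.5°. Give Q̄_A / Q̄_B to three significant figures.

— Configuration A (ϕ=+30.5°):
cos h₀ = −tan(+30.5°) tan(+13.300°) = -0.1392, h₀ = 1.7105 rad.
Bracket: h₀ sin ϕ sin δ + cos ϕ cos δ sin h₀ = 1.7105×0.50754×0.23005 + 0.86163×0.97318×0.99026 = 0.199717 + 0.830354 = 1.030071.
Q̄ = (S_0/π) × [bracket] = (2307/π) × 1.030071 = 756.42 W/m².
— Configuration B (ϕ=-15.3°):
cos h₀ = −tan(-15.3°) tan(-8.500°) = -0.0409, h₀ = 1.6117 rad.
Bracket: h₀ sin ϕ sin δ + cos ϕ cos δ sin h₀ = 1.6117×-0.26387×-0.14781 + 0.96456×0.98902×0.99916 = 0.062861 + 0.953168 = 1.016029.
Q̄ = (S_0/π) × [bracket] = (2307/π) × 1.016029 = 746.11 W/m².
Ratio Q̄_A / Q̄_B = 756.42 / 746.11 = 1.014.

Q̄_A / Q̄_B ≈ 1.01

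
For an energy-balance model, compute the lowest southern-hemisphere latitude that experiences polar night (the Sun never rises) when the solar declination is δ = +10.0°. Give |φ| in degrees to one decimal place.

|φ| = 80.0°

Polar night requires cos H₀ = −tan φ tan δ ≥ 1, i.e. tan φ tan δ ≤ −1.
The boundary is |tan φ| · |tan δ| = 1, so |φ| = 90° − |δ| = 90° − 10.0° = 80.0° in the southern hemisphere.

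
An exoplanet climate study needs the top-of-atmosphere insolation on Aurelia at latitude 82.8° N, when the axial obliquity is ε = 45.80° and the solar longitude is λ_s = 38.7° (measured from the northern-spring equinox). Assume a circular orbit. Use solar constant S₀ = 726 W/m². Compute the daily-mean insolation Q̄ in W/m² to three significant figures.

Q̄ ≈ 323 W/m²

Solar declination: sin δ = sin ε · sin λ_s = sin 45.80° × sin 38.7° = 0.44824, so δ = +26.631°.
cos H₀ = −tan(+82.8°) tan(+26.631°) = -3.9693 ≤ −1 ⇒ polar day, H₀ = π.
Bracket: H₀ sin φ sin δ + cos φ cos δ sin H₀ = 3.1416×0.99211×0.44824 + 0.12533×0.89391×0.00000 = 1.397080 + 0.000000 = 1.397080.
Q̄ = (S₀/π) × [bracket] = (726/π) × 1.397080 = 322.9 W/m².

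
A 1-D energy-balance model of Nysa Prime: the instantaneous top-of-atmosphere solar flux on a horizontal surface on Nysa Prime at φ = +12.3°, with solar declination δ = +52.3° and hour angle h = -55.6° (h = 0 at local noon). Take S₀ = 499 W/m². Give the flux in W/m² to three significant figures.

253 W/m²

cos θ_z = sin φ sin δ + cos φ cos δ cos h = 0.168555 + 0.337562 = 0.506117.
Flux = S₀ · cos θ_z = 499 × 0.506117 = 252.6 W/m².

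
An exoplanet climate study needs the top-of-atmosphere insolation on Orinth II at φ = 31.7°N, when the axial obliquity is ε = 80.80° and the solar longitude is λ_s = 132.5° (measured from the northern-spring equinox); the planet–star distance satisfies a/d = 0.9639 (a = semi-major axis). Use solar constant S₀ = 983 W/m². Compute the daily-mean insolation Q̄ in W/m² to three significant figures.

Solar declination: sin δ = sin ε · sin λ_s = sin 80.80° × sin 132.5° = 0.72779, so δ = +46.702°.
cos H₀ = −tan(+31.7°) tan(+46.702°) = -0.6554, H₀ = 2.2856 rad.
Bracket: H₀ sin φ sin δ + cos φ cos δ sin H₀ = 2.2856×0.52547×0.72779 + 0.85081×0.68580×0.75525 = 0.874086 + 0.440677 = 1.314763.
Inverse-square distance factor (a/d)² = 0.9639² = 0.929103.
Q̄ = (S₀/π) × 0.929103 × [bracket] = (983/π) × 0.929103 × 1.314763 = 382.2 W/m².

Q̄ ≈ 382 W/m²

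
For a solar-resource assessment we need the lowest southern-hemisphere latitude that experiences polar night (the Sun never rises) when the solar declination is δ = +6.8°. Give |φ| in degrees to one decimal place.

Polar night requires cos H₀ = −tan φ tan δ ≥ 1, i.e. tan φ tan δ ≤ −1.
The boundary is |tan φ| · |tan δ| = 1, so |φ| = 90° − |δ| = 90° − 6.8° = 83.2° in the southern hemisphere.

|φ| = 83.2°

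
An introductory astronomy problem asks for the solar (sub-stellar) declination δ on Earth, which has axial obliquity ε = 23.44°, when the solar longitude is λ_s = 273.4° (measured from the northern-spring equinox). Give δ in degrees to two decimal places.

sin δ = sin ε · sin λ_s = sin 23.44° × sin 273.4° = -0.397088.
δ = arcsin(-0.397088) = -23.40°.

δ = -23.40°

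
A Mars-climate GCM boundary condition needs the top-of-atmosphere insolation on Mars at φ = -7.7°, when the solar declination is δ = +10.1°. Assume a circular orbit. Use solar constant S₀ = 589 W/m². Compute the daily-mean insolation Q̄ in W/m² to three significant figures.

cos H₀ = −tan(-7.7°) tan(+10.100°) = 0.0241, H₀ = 1.5467 rad.
Bracket: H₀ sin φ sin δ + cos φ cos δ sin H₀ = 1.5467×-0.13399×0.17537 + 0.99098×0.98450×0.99971 = -0.036344 + 0.975337 = 0.938993.
Q̄ = (S₀/π) × [bracket] = (589/π) × 0.938993 = 176.0 W/m².

Q̄ ≈ 176 W/m²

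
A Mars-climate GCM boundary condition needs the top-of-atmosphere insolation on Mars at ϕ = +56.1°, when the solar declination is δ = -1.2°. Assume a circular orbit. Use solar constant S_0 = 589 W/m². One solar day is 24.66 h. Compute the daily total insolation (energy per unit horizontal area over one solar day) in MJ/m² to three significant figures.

cos h₀ = −tan(+56.1°) tan(-1.200°) = 0.0312, h₀ = 1.5396 rad.
Bracket: h₀ sin ϕ sin δ + cos ϕ cos δ sin h₀ = 1.5396×0.83001×-0.02094 + 0.55775×0.99978×0.99951 = -0.026759 + 0.557354 = 0.530595.
Q̄ = (S_0/π) × [bracket] = (589/π) × 0.530595 = 99.478 W/m².
Daily total = Q̄ × 24.66 h × 3600 s/h = 99.478 × 24.66 × 3600 / 10⁶ = 8.831 MJ/m².

8.83 MJ/m²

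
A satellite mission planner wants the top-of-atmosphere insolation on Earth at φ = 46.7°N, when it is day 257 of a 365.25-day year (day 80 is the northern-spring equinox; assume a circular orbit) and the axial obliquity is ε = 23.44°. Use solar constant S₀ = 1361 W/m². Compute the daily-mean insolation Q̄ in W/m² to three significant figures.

Q̄ ≈ 316 W/m²

Solar longitude: λ_s = 360° × (257 − 80)/365.25 = 174.456°.
sin δ = sin 23.44° × sin 174.456° = 0.03843, so δ = +2.203°.
cos H₀ = −tan(+46.7°) tan(+2.203°) = -0.0408, H₀ = 1.6116 rad.
Bracket: H₀ sin φ sin δ + cos φ cos δ sin H₀ = 1.6116×0.72777×0.03843 + 0.68582×0.99926×0.99917 = 0.045074 + 0.684744 = 0.729818.
Q̄ = (S₀/π) × [bracket] = (1361/π) × 0.729818 = 316.2 W/m².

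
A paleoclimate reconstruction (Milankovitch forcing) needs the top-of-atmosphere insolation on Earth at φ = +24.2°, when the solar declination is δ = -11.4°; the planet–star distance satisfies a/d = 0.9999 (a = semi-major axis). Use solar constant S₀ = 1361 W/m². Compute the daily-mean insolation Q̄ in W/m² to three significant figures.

cos H₀ = −tan(+24.2°) tan(-11.400°) = 0.0906, H₀ = 1.4801 rad.
Bracket: H₀ sin φ sin δ + cos φ cos δ sin H₀ = 1.4801×0.40992×-0.19766 + 0.91212×0.98027×0.99589 = -0.119925 + 0.890449 = 0.770524.
Inverse-square distance factor (a/d)² = 0.9999² = 0.999800.
Q̄ = (S₀/π) × 0.999800 × [bracket] = (1361/π) × 0.999800 × 0.770524 = 333.7 W/m².

Q̄ ≈ 334 W/m²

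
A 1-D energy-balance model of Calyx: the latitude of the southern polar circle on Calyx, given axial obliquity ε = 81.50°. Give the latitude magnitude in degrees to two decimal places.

The polar circle is the lowest latitude that experiences at least one full rotation of continuous darkness at the northern-summer solstice; it lies at |ϕ| = 90° − ε = 90° − 81.50° = 8.50°.

8.50°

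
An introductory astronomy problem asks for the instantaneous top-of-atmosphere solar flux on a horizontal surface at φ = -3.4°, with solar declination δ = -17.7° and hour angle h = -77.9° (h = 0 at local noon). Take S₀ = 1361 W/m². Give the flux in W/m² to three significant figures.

cos θ_z = sin φ sin δ + cos φ cos δ cos h = 0.018031 + 0.199344 = 0.217375.
Flux = S₀ · cos θ_z = 1361 × 0.217375 = 295.8 W/m².

296 W/m²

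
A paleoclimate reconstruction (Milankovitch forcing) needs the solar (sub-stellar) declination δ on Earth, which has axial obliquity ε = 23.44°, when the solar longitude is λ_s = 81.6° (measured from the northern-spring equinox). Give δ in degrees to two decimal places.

sin δ = sin ε · sin λ_s = sin 23.44° × sin 81.6° = 0.393521.
δ = arcsin(0.393521) = +23.17°.

δ = +23.17°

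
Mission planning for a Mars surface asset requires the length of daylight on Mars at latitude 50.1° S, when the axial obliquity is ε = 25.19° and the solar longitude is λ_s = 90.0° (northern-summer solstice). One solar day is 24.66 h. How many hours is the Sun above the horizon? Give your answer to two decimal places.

Solar declination: sin δ = sin ε · sin λ_s = sin 25.19° × sin 90.0° = 0.42562, so δ = +25.190°.
cos H₀ = −tan φ · tan δ = −tan(-50.1°) × tan(+25.190°) = 0.5625, so H₀ = 0.9733 rad = 55.77°.
Daylight = 2H₀/(2π) × 24.66 h = (0.9733/π) × 24.66 = 7.64 h.

7.64 h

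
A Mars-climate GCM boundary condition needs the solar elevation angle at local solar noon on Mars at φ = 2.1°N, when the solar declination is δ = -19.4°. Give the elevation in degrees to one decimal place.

68.5°

At local noon the hour angle is zero, so the zenith angle equals |φ − δ| = |+2.1° − (-19.400°)| = 21.500°.
Elevation = 90° − 21.500° = 68.5°.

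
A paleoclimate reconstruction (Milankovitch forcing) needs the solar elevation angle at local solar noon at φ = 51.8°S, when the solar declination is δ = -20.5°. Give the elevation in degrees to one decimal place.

At local noon the hour angle is zero, so the zenith angle equals |φ − δ| = |-51.8° − (-20.500°)| = 31.300°.
Elevation = 90° − 31.300° = 58.7°.

58.7°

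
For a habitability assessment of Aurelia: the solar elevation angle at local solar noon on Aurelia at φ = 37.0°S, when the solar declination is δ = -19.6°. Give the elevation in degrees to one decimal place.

72.6°

At local noon the hour angle is zero, so the zenith angle equals |φ − δ| = |-37.0° − (-19.600°)| = 17.400°.
Elevation = 90° − 17.400° = 72.6°.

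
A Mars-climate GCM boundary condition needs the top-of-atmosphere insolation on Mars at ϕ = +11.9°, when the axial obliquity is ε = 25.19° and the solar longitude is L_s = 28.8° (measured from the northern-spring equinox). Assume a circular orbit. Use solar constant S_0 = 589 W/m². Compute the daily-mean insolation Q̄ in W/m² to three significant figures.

Q̄ ≈ 192 W/m²

Solar declination: sin δ = sin ε · sin L_s = sin 25.19° × sin 28.8° = 0.20504, so δ = +11.832°.
cos h₀ = −tan(+11.9°) tan(+11.832°) = -0.0441, h₀ = 1.6150 rad.
Bracket: h₀ sin ϕ sin δ + cos ϕ cos δ sin h₀ = 1.6150×0.20620×0.20504 + 0.97851×0.97875×0.99903 = 0.068281 + 0.956788 = 1.025069.
Q̄ = (S_0/π) × [bracket] = (589/π) × 1.025069 = 192.2 W/m².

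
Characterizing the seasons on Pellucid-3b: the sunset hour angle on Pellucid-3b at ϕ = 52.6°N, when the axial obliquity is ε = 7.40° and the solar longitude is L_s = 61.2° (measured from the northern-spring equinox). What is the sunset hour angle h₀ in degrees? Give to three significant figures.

h₀ = 98.5°

Solar declination: sin δ = sin ε · sin L_s = sin 7.40° × sin 61.2° = 0.11286, so δ = +6.480°.
cos h₀ = −tan ϕ · tan δ = −tan(+52.6°) × tan(+6.480°) = -0.1486, so h₀ = 1.7199 rad = 98.54°.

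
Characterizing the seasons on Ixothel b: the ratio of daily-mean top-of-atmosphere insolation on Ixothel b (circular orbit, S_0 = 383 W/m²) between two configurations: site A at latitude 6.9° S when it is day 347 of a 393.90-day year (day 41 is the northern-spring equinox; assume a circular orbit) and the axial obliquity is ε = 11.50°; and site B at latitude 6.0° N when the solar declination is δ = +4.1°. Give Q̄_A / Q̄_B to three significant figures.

Q̄_A / Q̄_B ≈ 1.01

— Configuration A (ϕ=-6.9°):
Solar longitude: L_s = 360° × (347 − 41)/393.90 = 279.665°.
sin δ = sin 11.50° × sin 279.665° = -0.19654, so δ = -11.335°.
cos h₀ = −tan(-6.9°) tan(-11.335°) = -0.0243, h₀ = 1.5951 rad.
Bracket: h₀ sin ϕ sin δ + cos ϕ cos δ sin h₀ = 1.5951×-0.12014×-0.19654 + 0.99276×0.98050×0.99971 = 0.037664 + 0.973119 = 1.010783.
Q̄ = (S_0/π) × [bracket] = (383/π) × 1.010783 = 123.23 W/m².
— Configuration B (ϕ=+6.0°):
cos h₀ = −tan(+6.0°) tan(+4.100°) = -0.0075, h₀ = 1.5783 rad.
Bracket: h₀ sin ϕ sin δ + cos ϕ cos δ sin h₀ = 1.5783×0.10453×0.07150 + 0.99452×0.99744×0.99997 = 0.011796 + 0.991944 = 1.003740.
Q̄ = (S_0/π) × [bracket] = (383/π) × 1.003740 = 122.37 W/m².
Ratio Q̄_A / Q̄_B = 123.23 / 122.37 = 1.007.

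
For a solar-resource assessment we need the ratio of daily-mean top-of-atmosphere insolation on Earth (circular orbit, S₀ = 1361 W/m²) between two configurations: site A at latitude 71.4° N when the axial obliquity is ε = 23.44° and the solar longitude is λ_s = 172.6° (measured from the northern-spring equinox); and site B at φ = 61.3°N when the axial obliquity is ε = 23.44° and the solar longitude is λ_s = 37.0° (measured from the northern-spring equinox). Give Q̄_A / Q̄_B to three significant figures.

— Configuration A (φ=+71.4°):
Solar declination: sin δ = sin ε · sin λ_s = sin 23.44° × sin 172.6° = 0.05123, so δ = +2.937°.
cos H₀ = −tan(+71.4°) tan(+2.937°) = -0.1524, H₀ = 1.7238 rad.
Bracket: H₀ sin φ sin δ + cos φ cos δ sin H₀ = 1.7238×0.94777×0.05123 + 0.31896×0.99869×0.98831 = 0.083698 + 0.314818 = 0.398516.
Q̄ = (S₀/π) × [bracket] = (1361/π) × 0.398516 = 172.65 W/m².
— Configuration B (φ=+61.3°):
Solar declination: sin δ = sin ε · sin λ_s = sin 23.44° × sin 37.0° = 0.23940, so δ = +13.851°.
cos H₀ = −tan(+61.3°) tan(+13.851°) = -0.4504, H₀ = 2.0380 rad.
Bracket: H₀ sin φ sin δ + cos φ cos δ sin H₀ = 2.0380×0.87715×0.23940 + 0.48022×0.97092×0.89285 = 0.427959 + 0.416296 = 0.844255.
Q̄ = (S₀/π) × [bracket] = (1361/π) × 0.844255 = 365.75 W/m².
Ratio Q̄_A / Q̄_B = 172.65 / 365.75 = 0.4720.

Q̄_A / Q̄_B ≈ 0.472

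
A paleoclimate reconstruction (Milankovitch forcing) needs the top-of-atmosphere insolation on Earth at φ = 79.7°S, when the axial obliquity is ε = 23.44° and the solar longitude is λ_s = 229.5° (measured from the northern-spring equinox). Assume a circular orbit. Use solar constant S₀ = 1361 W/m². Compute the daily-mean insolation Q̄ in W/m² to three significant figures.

Q̄ ≈ 405 W/m²

Solar declination: sin δ = sin ε · sin λ_s = sin 23.44° × sin 229.5° = -0.30248, so δ = -17.607°.
cos H₀ = −tan(-79.7°) tan(-17.607°) = -1.7462 ≤ −1 ⇒ polar day, H₀ = π.
Bracket: H₀ sin φ sin δ + cos φ cos δ sin H₀ = 3.1416×-0.98389×-0.30248 + 0.17880×0.95316×0.00000 = 0.934962 + 0.000000 = 0.934962.
Q̄ = (S₀/π) × [bracket] = (1361/π) × 0.934962 = 405.0 W/m².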